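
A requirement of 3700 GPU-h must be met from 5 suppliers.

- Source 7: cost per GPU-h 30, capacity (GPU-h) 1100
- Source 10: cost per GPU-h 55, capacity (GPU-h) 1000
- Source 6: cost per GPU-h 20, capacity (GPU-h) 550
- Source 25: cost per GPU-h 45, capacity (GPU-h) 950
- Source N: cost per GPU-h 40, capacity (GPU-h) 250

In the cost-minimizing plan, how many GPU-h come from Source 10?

Use suppliers in increasing cost order.
Source 6 (20): use full 550 — 3150 GPU-h to go.
Take 1100 from Source 7 at 30 — need 2050 more.
Source N (40): use full 250 — 1800 GPU-h to go.
Source 25 at 45: take all 950 GPU-h — 850 still needed.
Source 10 at 55: take 850 of its 1000 — requirement met.

850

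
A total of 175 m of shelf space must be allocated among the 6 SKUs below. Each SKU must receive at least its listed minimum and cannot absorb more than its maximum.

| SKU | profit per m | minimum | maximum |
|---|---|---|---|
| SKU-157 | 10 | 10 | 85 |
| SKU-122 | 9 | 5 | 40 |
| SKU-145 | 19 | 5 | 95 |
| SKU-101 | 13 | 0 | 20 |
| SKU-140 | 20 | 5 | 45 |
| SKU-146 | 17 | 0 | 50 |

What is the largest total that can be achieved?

Meeting every minimum uses 10+5+5+0+5+0 = 25 m, leaving 150.
Order the SKUs by profit per m: SKU-140 20 > SKU-145 19 > SKU-146 17 > SKU-101 13 > SKU-157 10 > SKU-122 9.
SKU-140 takes 40 more to reach its cap of 45 — 110 left.
SKU-145 takes 90 more to reach its cap of 95 — 20 left.
Only 20 left; SKU-146 takes them to reach 20.
Total = 10×10 + 9×5 + 19×95 + 20×45 + 17×20 = 3190.

3190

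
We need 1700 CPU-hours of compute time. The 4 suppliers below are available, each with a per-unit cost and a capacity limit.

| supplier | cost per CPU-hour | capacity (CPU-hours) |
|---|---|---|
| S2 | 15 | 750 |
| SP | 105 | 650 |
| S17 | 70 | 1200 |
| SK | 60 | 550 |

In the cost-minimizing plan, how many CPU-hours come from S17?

Use suppliers in increasing cost order.
S2 at 15: take all 750 CPU-hours → 950 still needed.
SK (60): use full 550 → 400 CPU-hours to go.
S17 (70): take the remaining 400 → done.
SP: unused.

400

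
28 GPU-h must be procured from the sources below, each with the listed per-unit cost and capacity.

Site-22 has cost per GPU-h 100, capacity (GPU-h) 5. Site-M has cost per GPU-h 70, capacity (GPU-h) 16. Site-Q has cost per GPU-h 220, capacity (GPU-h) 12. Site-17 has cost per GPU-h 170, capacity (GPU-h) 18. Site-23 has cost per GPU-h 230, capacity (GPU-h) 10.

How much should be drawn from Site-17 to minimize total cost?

7

Cheapest first:
Site-M (70): use full 16 ; 12 GPU-h to go.
Take 5 from Site-22 at 100 ; need 7 more.
Take 7 from Site-17 at 170 to finish.
Site-Q, Site-23: unused.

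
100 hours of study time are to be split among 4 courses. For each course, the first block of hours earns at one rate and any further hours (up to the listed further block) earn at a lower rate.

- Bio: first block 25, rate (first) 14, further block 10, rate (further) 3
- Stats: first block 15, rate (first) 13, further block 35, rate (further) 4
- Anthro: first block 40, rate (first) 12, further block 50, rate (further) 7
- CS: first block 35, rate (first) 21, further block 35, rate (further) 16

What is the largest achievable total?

Order all 8 blocks by rate: CS/first 21 > CS/second 16 > Bio/first 14 > Stats/first 13 > Anthro/first 12 > Anthro/second 7 > Stats/second 4 > Bio/second 3.
Fill CS first block (35 at 21) — 65 left.
Fill CS second block (35 at 16) — 30 left.
Fill Bio first block (25 at 14) — 5 left.
Stats/first: +5 of 15 at 13; pool empty.
Total = 21×35 + 16×35 + 14×25 + 13×5 = 1710.

1710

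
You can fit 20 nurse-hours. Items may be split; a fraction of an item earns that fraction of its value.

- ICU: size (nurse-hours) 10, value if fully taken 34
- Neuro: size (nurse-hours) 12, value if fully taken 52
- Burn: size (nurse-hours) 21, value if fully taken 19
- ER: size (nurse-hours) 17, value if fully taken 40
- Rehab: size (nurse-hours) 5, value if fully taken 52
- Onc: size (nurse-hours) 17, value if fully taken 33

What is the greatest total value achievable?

Rank by value-to-size ratio: Rehab 52/5≈10.4, Neuro 52/12≈4.33, ICU 34/10≈3.4, ER 40/17≈2.35, Onc 33/17≈1.94, Burn 19/21≈0.905.
Rehab: take in full, 5 nurse-hours for value 52 — 15 left.
Take all of Neuro (12 nurse-hours, value 52) — 3 nurse-hours left.
Only 3 nurse-hours remain; take 3/10 of ICU for value 34×3/10 = 10.2.
Total value = 114.2.

114.2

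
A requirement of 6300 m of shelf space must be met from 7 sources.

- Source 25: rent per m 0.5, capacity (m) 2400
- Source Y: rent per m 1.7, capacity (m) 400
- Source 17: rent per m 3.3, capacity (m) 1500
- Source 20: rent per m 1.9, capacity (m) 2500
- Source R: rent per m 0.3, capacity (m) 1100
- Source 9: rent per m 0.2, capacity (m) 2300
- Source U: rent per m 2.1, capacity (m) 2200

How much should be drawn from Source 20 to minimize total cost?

Fill from the cheapest source first.
Source 9 at 0.2: take all 2300 m — 4000 still needed.
Take 1100 from Source R at 0.3 — need 2900 more.
Source 25 at 0.5: take all 2400 m — 500 still needed.
Source Y (1.7): use full 400 — 100 m to go.
Source 20 at 1.9: take 100 of its 2500 — requirement met.
Source U, Source 17: unused.

100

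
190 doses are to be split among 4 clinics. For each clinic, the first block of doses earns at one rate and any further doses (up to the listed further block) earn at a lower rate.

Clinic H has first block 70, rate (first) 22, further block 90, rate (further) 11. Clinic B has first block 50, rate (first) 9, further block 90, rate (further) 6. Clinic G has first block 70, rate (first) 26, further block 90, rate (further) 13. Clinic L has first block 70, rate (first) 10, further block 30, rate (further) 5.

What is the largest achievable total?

Treat each block as its own option and order by rate: Clinic G/T1 26 > Clinic H/T1 22 > Clinic G/T2 13 > Clinic H/T2 11 > Clinic L/T1 10 > Clinic B/T1 9 > Clinic B/T2 6 > Clinic L/T2 5.
Clinic G/T1 (26): +70 → 120 left.
Clinic H T1 at 22: fill all 70 → 50 left.
50 remain; put them into Clinic G T2 at 13.
Total = 26×70 + 22×70 + 13×50 = 4010.

4010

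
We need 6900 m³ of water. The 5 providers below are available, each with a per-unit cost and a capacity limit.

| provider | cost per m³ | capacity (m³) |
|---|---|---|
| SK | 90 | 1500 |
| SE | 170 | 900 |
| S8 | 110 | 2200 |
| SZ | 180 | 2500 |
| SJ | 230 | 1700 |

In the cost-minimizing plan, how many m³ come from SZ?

Use providers in increasing cost order.
SK at 90: take all 1500 m³ — 5400 still needed.
Take 2200 from S8 at 110 — need 3200 more.
Take 900 from SE at 170 — need 2300 more.
SZ at 180: take 2300 of its 2500 — requirement met.
SJ: unused.

2300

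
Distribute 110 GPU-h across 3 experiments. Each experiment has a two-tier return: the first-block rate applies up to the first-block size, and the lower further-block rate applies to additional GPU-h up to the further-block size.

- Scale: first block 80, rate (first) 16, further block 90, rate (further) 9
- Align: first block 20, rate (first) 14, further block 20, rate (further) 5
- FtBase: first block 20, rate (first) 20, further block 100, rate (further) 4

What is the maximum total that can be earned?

1820

Order all 6 blocks by rate: FtBase/T1 20 > Scale/T1 16 > Align/T1 14 > Scale/T2 9 > Align/T2 5 > FtBase/T2 4.
FtBase T1 at 20: fill all 20 → 90 left.
Scale T1 at 16: fill all 80 → 10 left.
10 remain; put them into Align T1 at 14.
Total = 20×20 + 16×80 + 14×10 = 1820.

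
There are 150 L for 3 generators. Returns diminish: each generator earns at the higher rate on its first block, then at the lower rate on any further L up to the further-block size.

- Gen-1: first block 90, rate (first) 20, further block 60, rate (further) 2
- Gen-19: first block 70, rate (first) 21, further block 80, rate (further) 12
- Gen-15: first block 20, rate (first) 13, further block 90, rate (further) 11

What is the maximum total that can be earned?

Rank every tier by rate: Gen-19/tier1 21 > Gen-1/tier1 20 > Gen-15/tier1 13 > Gen-19/tier2 12 > Gen-15/tier2 11 > Gen-1/tier2 2.
Fill Gen-19 tier1 block (70 at 21) — 80 left.
Gen-1 tier1 at 20: only 80 left, fill 80.
Total = 21×70 + 20×80 = 3070.

3070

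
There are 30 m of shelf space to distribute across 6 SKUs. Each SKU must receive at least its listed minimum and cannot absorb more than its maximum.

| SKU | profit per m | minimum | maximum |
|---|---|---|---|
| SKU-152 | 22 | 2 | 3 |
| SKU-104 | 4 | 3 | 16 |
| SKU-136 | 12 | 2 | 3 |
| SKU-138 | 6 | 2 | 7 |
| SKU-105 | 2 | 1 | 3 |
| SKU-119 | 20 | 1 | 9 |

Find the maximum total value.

Meeting every minimum uses 2+3+2+2+1+1 = 11 m, leaving 19.
Order the SKUs by profit per m: SKU-152 22 > SKU-119 20 > SKU-136 12 > SKU-138 6 > SKU-104 4 > SKU-105 2.
SKU-152 takes 1 more to reach its cap of 3 ; 18 left.
Give SKU-119 8 more to hit its cap of 9 ; 10 left.
SKU-136: +1 to 3 (cap) ; 9 left.
SKU-138 takes 5 more to reach its cap of 7 ; 4 left.
SKU-104: +4 (room for 13) → 7. Pool exhausted.
Total = 22×3 + 4×7 + 12×3 + 6×7 + 2×1 + 20×9 = 354.

354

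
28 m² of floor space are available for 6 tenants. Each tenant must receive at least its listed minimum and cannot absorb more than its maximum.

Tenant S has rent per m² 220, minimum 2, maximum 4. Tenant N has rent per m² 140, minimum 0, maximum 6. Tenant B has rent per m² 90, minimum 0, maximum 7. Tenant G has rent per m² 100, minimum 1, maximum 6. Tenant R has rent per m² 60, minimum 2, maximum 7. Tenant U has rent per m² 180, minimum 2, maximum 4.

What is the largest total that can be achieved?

Meeting every minimum uses 2+0+0+1+2+2 = 7 m², leaving 21.
Highest rent per m² first: Tenant S 220 > Tenant U 180 > Tenant N 140 > Tenant G 100 > Tenant B 90 > Tenant R 60.
Tenant S takes 2 more to reach its cap of 4 — 19 left.
Give Tenant U 2 more to hit its cap of 4 — 17 left.
Tenant N: +6 to 6 (cap) — 11 left.
Tenant G takes 5 more to reach its cap of 6 — 6 left.
Only 6 left; Tenant B takes them to reach 6.
Total = 220×4 + 140×6 + 90×6 + 100×6 + 60×2 + 180×4 = 3700.

3700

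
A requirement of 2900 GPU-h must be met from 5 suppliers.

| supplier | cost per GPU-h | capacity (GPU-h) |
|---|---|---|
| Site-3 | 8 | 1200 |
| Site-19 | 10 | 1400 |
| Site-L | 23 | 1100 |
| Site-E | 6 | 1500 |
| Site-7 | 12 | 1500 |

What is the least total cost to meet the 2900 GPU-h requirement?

Use suppliers in increasing cost order.
Site-E at 6: take all 1500 GPU-h → 1400 still needed.
Take 1200 from Site-3 at 8 → need 200 more.
Take 200 from Site-19 at 10 to finish.
Site-7, Site-L: unused.
Cost = 1500×6 + 1200×8 + 200×10 = 20600.

20600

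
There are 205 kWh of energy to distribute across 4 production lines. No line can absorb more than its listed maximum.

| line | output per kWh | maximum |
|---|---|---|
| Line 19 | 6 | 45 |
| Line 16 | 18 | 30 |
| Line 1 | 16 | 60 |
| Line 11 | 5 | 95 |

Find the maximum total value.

2120

Highest output per kWh first: Line 16 18 > Line 1 16 > Line 19 6 > Line 11 5.
Give Line 16 30 to hit its cap of 30 → 175 left.
Give Line 1 60 to hit its cap of 60 → 115 left.
Line 19 takes 45 to reach its cap of 45 → 70 left.
Only 70 left; Line 11 takes them to reach 70.
Total = 6×45 + 18×30 + 16×60 + 5×70 = 2120.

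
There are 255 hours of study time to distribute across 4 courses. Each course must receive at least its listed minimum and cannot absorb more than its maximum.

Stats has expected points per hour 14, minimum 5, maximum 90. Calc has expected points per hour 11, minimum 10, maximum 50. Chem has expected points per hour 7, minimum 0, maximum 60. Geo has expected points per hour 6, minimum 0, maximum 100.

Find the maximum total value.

Meeting every minimum uses 5+10+0+0 = 15 hours, leaving 240.
Rank by expected points per hour: Stats 14 > Calc 11 > Chem 7 > Geo 6.
Stats takes 85 more to reach its cap of 90 ; 155 left.
Calc takes 40 more to reach its cap of 50 ; 115 left.
Give Chem 60 more to hit its cap of 60 ; 55 left.
Only 55 left; Geo takes them to reach 55.
Total = 14×90 + 11×50 + 7×60 + 6×55 = 2560.

2560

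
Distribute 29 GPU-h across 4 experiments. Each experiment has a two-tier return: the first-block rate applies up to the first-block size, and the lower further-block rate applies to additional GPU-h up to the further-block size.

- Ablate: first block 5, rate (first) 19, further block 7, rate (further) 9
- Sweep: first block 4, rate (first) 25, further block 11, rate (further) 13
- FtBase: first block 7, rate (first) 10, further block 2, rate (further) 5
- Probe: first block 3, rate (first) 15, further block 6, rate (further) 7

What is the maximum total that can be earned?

Order all 8 blocks by rate: Sweep/T1 25 > Ablate/T1 19 > Probe/T1 15 > Sweep/T2 13 > FtBase/T1 10 > Ablate/T2 9 > Probe/T2 7 > FtBase/T2 5.
Fill Sweep T1 block (4 at 25) → 25 left.
Ablate T1 at 19: fill all 5 → 20 left.
Probe T1 at 15: fill all 3 → 17 left.
Sweep T2 at 13: fill all 11 → 6 left.
FtBase/T1: +6 of 7 at 10; pool empty.
Total = 25×4 + 19×5 + 15×3 + 13×11 + 10×6 = 443.

443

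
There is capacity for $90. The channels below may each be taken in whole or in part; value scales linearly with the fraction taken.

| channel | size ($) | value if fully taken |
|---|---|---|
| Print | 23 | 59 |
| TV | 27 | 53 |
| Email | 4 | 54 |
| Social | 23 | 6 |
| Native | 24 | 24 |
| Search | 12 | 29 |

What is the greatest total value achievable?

Rank by value-to-size ratio: Email 54/4≈13.5, Print 59/23≈2.57, Search 29/12≈2.42, TV 53/27≈1.96, Native 24/24≈1, Social 6/23≈0.261.
All 4 $ of Email fit (value 54) → 86 remain.
Print: take in full, 23 $ for value 59 → 63 left.
All 12 $ of Search fit (value 29) → 51 remain.
Take all of TV (27 $, value 53) → 24 $ left.
Native: take in full, 24 $ for value 24 → 0 left.
Total value = 219.

219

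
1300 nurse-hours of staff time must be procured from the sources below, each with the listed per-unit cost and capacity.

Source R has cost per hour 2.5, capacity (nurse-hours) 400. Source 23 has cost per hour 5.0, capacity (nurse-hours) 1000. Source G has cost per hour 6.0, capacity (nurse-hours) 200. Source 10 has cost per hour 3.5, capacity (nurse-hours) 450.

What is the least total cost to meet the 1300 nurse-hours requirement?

Fill from the cheapest source first.
Source R at 2.5: take all 400 nurse-hours ; 900 still needed.
Take 450 from Source 10 at 3.5 ; need 450 more.
Take 450 from Source 23 at 5.0 to finish.
Source G: unused.
Cost = 400×2.5 + 450×3.5 + 450×5.0 = 4825.

4825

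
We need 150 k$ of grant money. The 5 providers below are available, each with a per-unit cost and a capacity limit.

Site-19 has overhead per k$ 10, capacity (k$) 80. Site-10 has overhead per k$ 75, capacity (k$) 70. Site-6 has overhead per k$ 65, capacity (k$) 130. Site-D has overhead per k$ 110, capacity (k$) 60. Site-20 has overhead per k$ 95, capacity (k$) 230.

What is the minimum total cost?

Cheapest first:
Take 80 from Site-19 at 10 — need 70 more.
Site-6 (65): take the remaining 70 — done.
Site-10, Site-20, Site-D: unused.
Cost = 80×10 + 70×65 = 5350.

5350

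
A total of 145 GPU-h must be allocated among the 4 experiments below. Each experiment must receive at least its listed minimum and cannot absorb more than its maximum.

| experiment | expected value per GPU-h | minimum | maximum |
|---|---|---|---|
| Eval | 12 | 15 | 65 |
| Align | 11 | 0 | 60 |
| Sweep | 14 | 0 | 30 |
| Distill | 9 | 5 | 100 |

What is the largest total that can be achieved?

1740

Meeting every minimum uses 15+0+0+5 = 20 GPU-h, leaving 125.
Rank by expected value per GPU-h: Sweep 14 > Eval 12 > Align 11 > Distill 9.
Sweep: +30 to 30 (cap) → 95 left.
Eval: +50 to 65 (cap) → 45 left.
Only 45 left; Align takes them to reach 45.
Total = 12×65 + 11×45 + 14×30 + 9×5 = 1740.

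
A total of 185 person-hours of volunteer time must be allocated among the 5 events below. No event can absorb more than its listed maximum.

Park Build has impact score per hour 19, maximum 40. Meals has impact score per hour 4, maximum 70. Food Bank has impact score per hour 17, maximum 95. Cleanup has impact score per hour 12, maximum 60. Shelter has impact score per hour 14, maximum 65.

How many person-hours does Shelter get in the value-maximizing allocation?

50

Order the events by impact score per hour: Park Build 19 > Food Bank 17 > Shelter 14 > Cleanup 12 > Meals 4.
Give Park Build 40 to hit its cap of 40 → 145 left.
Food Bank: +95 to 95 (cap) → 50 left.
Only 50 left; Shelter takes them to reach 50.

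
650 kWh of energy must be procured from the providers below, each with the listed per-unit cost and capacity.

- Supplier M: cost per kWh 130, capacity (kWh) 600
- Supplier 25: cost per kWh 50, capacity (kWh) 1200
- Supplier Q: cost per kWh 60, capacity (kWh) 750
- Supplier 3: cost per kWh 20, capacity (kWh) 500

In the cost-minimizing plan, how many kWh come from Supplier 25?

Fill from the cheapest provider first.
Supplier 3 at 20: take all 500 kWh → 150 still needed.
Supplier 25 (50): take the remaining 150 → done.
Supplier Q, Supplier M: unused.

150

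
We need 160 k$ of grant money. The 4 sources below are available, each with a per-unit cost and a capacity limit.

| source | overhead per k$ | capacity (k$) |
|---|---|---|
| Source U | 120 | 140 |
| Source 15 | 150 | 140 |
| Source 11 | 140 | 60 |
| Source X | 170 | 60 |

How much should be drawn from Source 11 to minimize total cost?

Cheapest first:
Take 140 from Source U at 120 ; need 20 more.
Take 20 from Source 11 at 140 to finish.
Source 15, Source X: unused.

20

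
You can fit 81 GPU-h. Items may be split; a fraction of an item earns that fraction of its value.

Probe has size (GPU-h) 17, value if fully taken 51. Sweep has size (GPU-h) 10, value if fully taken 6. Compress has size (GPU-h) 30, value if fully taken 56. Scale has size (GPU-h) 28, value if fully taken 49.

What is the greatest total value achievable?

159.6

Rank by value-to-size ratio: Probe 51/17≈3, Compress 56/30≈1.87, Scale 49/28≈1.75, Sweep 6/10≈0.6.
Probe: take in full, 17 GPU-h for value 51 ; 64 left.
All 30 GPU-h of Compress fit (value 56) ; 34 remain.
Take all of Scale (28 GPU-h, value 49) ; 6 GPU-h left.
6 GPU-h left: a 6/10 share of Sweep gives 6×6/10 = 3.6.
Total value = 159.6.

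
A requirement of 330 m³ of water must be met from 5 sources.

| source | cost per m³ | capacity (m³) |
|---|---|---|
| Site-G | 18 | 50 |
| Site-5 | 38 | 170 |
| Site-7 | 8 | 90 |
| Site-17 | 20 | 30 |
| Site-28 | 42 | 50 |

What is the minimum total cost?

Fill from the cheapest source first.
Take 90 from Site-7 at 8 — need 240 more.
Site-G (18): use full 50 — 190 m³ to go.
Take 30 from Site-17 at 20 — need 160 more.
Site-5 at 38: take 160 of its 170 — requirement met.
Site-28: unused.
Cost = 90×8 + 50×18 + 30×20 + 160×38 = 8300.

8300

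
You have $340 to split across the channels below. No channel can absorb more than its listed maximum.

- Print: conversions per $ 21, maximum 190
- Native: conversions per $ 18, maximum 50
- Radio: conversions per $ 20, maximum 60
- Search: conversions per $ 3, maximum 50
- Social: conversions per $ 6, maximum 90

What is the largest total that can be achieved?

Rank by conversions per $: Print 21 > Radio 20 > Native 18 > Social 6 > Search 3.
Print: +190 to 190 (cap) — 150 left.
Radio: +60 to 60 (cap) — 90 left.
Give Native 50 to hit its cap of 50 — 40 left.
Social has room for 90 but only 40 remain, so it gets 40.
Total = 21×190 + 18×50 + 20×60 + 6×40 = 6330.

6330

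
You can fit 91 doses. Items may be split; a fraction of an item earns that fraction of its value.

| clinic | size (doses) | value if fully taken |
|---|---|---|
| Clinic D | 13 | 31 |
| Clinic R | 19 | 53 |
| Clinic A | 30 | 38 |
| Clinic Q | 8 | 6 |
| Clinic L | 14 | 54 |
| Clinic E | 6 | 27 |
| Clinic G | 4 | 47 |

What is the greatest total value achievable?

253.75

Best value per unit of size first: Clinic G 47/4≈11.8, Clinic E 27/6≈4.5, Clinic L 54/14≈3.86, Clinic R 53/19≈2.79, Clinic D 31/13≈2.38, Clinic A 38/30≈1.27, Clinic Q 6/8≈0.75.
Take all of Clinic G (4 doses, value 47) → 87 doses left.
Clinic E: take in full, 6 doses for value 27 → 81 left.
Take all of Clinic L (14 doses, value 54) → 67 doses left.
Clinic R: take in full, 19 doses for value 53 → 48 left.
All 13 doses of Clinic D fit (value 31) → 35 remain.
Take all of Clinic A (30 doses, value 38) → 5 doses left.
Only 5 doses remain; take 5/8 of Clinic Q for value 6×5/8 = 3.75.
Total value = 253.75.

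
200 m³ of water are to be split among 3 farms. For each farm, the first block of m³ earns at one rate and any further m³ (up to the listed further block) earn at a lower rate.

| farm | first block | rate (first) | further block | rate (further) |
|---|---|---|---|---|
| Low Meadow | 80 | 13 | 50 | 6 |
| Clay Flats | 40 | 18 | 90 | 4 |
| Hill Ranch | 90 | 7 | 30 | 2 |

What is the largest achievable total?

2320

Treat each block as its own option and order by rate: Clay Flats/T1 18 > Low Meadow/T1 13 > Hill Ranch/T1 7 > Low Meadow/T2 6 > Clay Flats/T2 4 > Hill Ranch/T2 2.
Clay Flats/T1 (18): +40 → 160 left.
Low Meadow T1 at 13: fill all 80 → 80 left.
80 remain; put them into Hill Ranch T1 at 7.
Total = 18×40 + 13×80 + 7×80 = 2320.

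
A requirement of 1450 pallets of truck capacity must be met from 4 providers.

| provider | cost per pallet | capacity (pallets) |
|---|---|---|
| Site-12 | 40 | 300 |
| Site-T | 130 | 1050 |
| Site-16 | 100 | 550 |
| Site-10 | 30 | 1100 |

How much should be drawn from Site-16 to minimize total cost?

Use providers in increasing cost order.
Site-10 at 30: take all 1100 pallets → 350 still needed.
Site-12 (40): use full 300 → 50 pallets to go.
Site-16 (100): take the remaining 50 → done.
Site-T: unused.

50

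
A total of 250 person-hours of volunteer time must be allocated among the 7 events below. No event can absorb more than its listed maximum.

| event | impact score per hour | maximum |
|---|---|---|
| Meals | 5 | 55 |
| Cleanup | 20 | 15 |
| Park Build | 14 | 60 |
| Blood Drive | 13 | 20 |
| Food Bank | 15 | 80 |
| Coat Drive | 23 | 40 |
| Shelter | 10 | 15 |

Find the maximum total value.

Highest impact score per hour first: Coat Drive 23 > Cleanup 20 > Food Bank 15 > Park Build 14 > Blood Drive 13 > Shelter 10 > Meals 5.
Give Coat Drive 40 to hit its cap of 40 ; 210 left.
Cleanup takes 15 to reach its cap of 15 ; 195 left.
Give Food Bank 80 to hit its cap of 80 ; 115 left.
Give Park Build 60 to hit its cap of 60 ; 55 left.
Blood Drive takes 20 to reach its cap of 20 ; 35 left.
Give Shelter 15 to hit its cap of 15 ; 20 left.
Meals has room for 55 but only 20 remain, so it gets 20.
Total = 5×20 + 20×15 + 14×60 + 13×20 + 15×80 + 23×40 + 10×15 = 3770.

3770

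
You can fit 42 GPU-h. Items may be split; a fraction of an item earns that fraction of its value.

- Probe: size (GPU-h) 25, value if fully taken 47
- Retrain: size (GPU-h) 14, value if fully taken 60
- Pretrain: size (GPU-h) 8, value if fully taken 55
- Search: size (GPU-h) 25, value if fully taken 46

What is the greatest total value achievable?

Best value per unit of size first: Pretrain 55/8≈6.88, Retrain 60/14≈4.29, Probe 47/25≈1.88, Search 46/25≈1.84.
All 8 GPU-h of Pretrain fit (value 55) ; 34 remain.
Take all of Retrain (14 GPU-h, value 60) ; 20 GPU-h left.
Only 20 GPU-h remain; take 20/25 of Probe for value 47×20/25 = 37.6.
Total value = 152.6.

152.6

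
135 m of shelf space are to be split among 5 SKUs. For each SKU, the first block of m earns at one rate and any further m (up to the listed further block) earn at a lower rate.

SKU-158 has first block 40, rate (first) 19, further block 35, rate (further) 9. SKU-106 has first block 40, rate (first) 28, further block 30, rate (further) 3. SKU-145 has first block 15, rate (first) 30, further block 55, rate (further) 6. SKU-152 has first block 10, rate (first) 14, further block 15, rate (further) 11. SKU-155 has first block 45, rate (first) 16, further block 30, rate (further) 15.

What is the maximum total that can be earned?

Treat each block as its own option and order by rate: SKU-145/first 30 > SKU-106/first 28 > SKU-158/first 19 > SKU-155/first 16 > SKU-155/second 15 > SKU-152/first 14 > SKU-152/second 11 > SKU-158/second 9 > SKU-145/second 6 > SKU-106/second 3.
SKU-145/first (30): +15 — 120 left.
SKU-106 first at 28: fill all 40 — 80 left.
SKU-158/first (19): +40 — 40 left.
SKU-155 first at 16: only 40 left, fill 40.
Total = 30×15 + 28×40 + 19×40 + 16×40 = 2970.

2970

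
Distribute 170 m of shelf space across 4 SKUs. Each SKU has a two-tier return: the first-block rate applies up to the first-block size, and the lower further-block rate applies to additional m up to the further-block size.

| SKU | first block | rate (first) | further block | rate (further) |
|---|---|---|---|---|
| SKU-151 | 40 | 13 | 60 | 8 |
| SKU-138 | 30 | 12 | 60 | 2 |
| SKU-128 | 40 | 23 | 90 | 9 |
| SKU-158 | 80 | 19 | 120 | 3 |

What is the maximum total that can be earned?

3080

Order all 8 blocks by rate: SKU-128/first 23 > SKU-158/first 19 > SKU-151/first 13 > SKU-138/first 12 > SKU-128/second 9 > SKU-151/second 8 > SKU-158/second 3 > SKU-138/second 2.
SKU-128/first (23): +40 — 130 left.
SKU-158 first at 19: fill all 80 — 50 left.
SKU-151/first (13): +40 — 10 left.
SKU-138/first: +10 of 30 at 12; pool empty.
Total = 23×40 + 19×80 + 13×40 + 12×10 = 3080.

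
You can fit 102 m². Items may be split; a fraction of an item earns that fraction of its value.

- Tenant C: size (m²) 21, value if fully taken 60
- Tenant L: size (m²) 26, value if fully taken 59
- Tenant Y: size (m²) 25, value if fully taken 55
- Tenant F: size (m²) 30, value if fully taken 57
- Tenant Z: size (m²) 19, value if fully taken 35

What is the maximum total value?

Rank by value-to-size ratio: Tenant C 60/21≈2.86, Tenant L 59/26≈2.27, Tenant Y 55/25≈2.2, Tenant F 57/30≈1.9, Tenant Z 35/19≈1.84.
Take all of Tenant C (21 m², value 60) — 81 m² left.
All 26 m² of Tenant L fit (value 59) — 55 remain.
Tenant Y: take in full, 25 m² for value 55 — 30 left.
Tenant F: take in full, 30 m² for value 57 — 0 left.
Total value = 231.

231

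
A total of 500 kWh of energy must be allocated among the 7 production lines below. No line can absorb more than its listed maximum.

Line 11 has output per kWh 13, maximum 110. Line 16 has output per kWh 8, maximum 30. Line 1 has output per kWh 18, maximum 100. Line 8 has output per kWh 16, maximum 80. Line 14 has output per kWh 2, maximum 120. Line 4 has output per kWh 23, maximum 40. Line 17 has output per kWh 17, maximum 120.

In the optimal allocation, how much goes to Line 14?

Rank by output per kWh: Line 4 23 > Line 1 18 > Line 17 17 > Line 8 16 > Line 11 13 > Line 16 8 > Line 14 2.
Line 4 takes 40 to reach its cap of 40 → 460 left.
Line 1: +100 to 100 (cap) → 360 left.
Line 17 takes 120 to reach its cap of 120 → 240 left.
Line 8: +80 to 80 (cap) → 160 left.
Line 11: +110 to 110 (cap) → 50 left.
Line 16 takes 30 to reach its cap of 30 → 20 left.
Only 20 left; Line 14 takes them to reach 20.

20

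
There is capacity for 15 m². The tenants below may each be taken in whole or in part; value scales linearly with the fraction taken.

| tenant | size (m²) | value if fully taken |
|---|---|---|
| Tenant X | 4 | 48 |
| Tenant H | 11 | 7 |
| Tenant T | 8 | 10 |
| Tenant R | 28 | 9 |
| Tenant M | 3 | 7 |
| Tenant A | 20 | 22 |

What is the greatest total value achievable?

65

Best value per unit of size first: Tenant X 48/4≈12, Tenant M 7/3≈2.33, Tenant T 10/8≈1.25, Tenant A 22/20≈1.1, Tenant H 7/11≈0.636, Tenant R 9/28≈0.321.
Take all of Tenant X (4 m², value 48) — 11 m² left.
Tenant M: take in full, 3 m² for value 7 — 8 left.
Tenant T: take in full, 8 m² for value 10 — 0 left.
Total value = 65.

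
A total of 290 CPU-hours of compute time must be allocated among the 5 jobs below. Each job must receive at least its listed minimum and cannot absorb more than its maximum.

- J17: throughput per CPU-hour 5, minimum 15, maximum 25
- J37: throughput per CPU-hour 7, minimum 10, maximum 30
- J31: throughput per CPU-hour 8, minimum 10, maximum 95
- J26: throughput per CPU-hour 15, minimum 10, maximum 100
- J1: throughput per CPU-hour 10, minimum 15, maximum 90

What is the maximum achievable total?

3145

Meeting every minimum uses 15+10+10+10+15 = 60 CPU-hours, leaving 230.
Rank by throughput per CPU-hour: J26 15 > J1 10 > J31 8 > J37 7 > J17 5.
Give J26 90 more to hit its cap of 100 — 140 left.
J1: +75 to 90 (cap) — 65 left.
J31: +65 (room for 85) → 75. Pool exhausted.
Total = 5×15 + 7×10 + 8×75 + 15×100 + 10×90 = 3145.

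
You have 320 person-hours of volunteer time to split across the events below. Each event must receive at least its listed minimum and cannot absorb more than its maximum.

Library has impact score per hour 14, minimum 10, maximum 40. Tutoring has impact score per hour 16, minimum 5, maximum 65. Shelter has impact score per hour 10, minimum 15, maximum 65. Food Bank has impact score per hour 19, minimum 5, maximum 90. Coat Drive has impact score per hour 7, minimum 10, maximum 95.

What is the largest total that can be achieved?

4380

Meeting every minimum uses 10+5+15+5+10 = 45 person-hours, leaving 275.
Highest impact score per hour first: Food Bank 19 > Tutoring 16 > Library 14 > Shelter 10 > Coat Drive 7.
Food Bank takes 85 more to reach its cap of 90 ; 190 left.
Tutoring: +60 to 65 (cap) ; 130 left.
Library: +30 to 40 (cap) ; 100 left.
Shelter: +50 to 65 (cap) ; 50 left.
Coat Drive: +50 (room for 85) → 60. Pool exhausted.
Total = 14×40 + 16×65 + 10×65 + 19×90 + 7×60 = 4380.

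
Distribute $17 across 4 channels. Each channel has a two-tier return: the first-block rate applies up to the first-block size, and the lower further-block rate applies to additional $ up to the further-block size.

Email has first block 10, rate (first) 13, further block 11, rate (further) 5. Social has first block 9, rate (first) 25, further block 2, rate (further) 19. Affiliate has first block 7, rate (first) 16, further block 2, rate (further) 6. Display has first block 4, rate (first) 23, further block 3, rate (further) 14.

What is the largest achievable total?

387

Treat each block as its own option and order by rate: Social/T1 25 > Display/T1 23 > Social/T2 19 > Affiliate/T1 16 > Display/T2 14 > Email/T1 13 > Affiliate/T2 6 > Email/T2 5.
Fill Social T1 block (9 at 25) ; 8 left.
Fill Display T1 block (4 at 23) ; 4 left.
Fill Social T2 block (2 at 19) ; 2 left.
Affiliate T1 at 16: only 2 left, fill 2.
Total = 25×9 + 23×4 + 19×2 + 16×2 = 387.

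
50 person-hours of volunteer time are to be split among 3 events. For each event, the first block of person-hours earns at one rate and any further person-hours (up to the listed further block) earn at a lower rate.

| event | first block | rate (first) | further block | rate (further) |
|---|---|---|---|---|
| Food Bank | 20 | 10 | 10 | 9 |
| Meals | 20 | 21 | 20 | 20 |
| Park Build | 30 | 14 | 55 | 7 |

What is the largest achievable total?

960

Order all 6 blocks by rate: Meals/first 21 > Meals/second 20 > Park Build/first 14 > Food Bank/first 10 > Food Bank/second 9 > Park Build/second 7.
Meals first at 21: fill all 20 ; 30 left.
Meals/second (20): +20 ; 10 left.
10 remain; put them into Park Build first at 14.
Total = 21×20 + 20×20 + 14×10 = 960.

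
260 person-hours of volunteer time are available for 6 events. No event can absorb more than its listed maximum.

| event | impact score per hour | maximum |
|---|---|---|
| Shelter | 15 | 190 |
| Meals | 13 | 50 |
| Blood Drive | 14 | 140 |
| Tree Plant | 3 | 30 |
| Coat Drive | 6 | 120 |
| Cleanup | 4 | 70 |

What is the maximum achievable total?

3830

Order the events by impact score per hour: Shelter 15 > Blood Drive 14 > Meals 13 > Coat Drive 6 > Cleanup 4 > Tree Plant 3.
Give Shelter 190 to hit its cap of 190 — 70 left.
Only 70 left; Blood Drive takes them to reach 70.
Total = 15×190 + 14×70 = 3830.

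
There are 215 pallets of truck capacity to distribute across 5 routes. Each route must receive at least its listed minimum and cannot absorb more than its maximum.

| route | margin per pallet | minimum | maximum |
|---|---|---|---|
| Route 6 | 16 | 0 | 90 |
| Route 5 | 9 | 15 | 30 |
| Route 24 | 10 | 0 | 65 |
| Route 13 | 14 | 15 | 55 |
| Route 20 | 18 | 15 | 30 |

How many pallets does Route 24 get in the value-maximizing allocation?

25

Meeting every minimum uses 0+15+0+15+15 = 45 pallets, leaving 170.
Highest margin per pallet first: Route 20 18 > Route 6 16 > Route 13 14 > Route 24 10 > Route 5 9.
Route 20: +15 to 30 (cap) → 155 left.
Route 6 takes 90 more to reach its cap of 90 → 65 left.
Route 13: +40 to 55 (cap) → 25 left.
Route 24: +25 (room for 65) → 25. Pool exhausted.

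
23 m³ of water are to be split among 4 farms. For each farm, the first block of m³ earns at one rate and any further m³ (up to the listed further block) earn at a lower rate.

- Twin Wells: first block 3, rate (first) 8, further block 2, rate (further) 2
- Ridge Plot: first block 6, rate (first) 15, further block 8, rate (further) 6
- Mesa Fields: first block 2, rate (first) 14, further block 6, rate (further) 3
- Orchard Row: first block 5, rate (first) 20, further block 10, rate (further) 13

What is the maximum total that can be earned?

Order all 8 blocks by rate: Orchard Row/tier1 20 > Ridge Plot/tier1 15 > Mesa Fields/tier1 14 > Orchard Row/tier2 13 > Twin Wells/tier1 8 > Ridge Plot/tier2 6 > Mesa Fields/tier2 3 > Twin Wells/tier2 2.
Orchard Row tier1 at 20: fill all 5 — 18 left.
Ridge Plot/tier1 (15): +6 — 12 left.
Mesa Fields/tier1 (14): +2 — 10 left.
Orchard Row/tier2 (13): +10 — 0 left.
Total = 20×5 + 15×6 + 14×2 + 13×10 = 348.

348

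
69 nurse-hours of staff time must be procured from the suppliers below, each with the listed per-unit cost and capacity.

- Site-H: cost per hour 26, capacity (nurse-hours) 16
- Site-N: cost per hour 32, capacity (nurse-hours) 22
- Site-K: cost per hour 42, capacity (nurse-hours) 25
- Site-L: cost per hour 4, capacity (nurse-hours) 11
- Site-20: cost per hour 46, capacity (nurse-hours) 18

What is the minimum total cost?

2004

Cheapest first:
Take 11 from Site-L at 4 — need 58 more.
Take 16 from Site-H at 26 — need 42 more.
Take 22 from Site-N at 32 — need 20 more.
Site-K at 42: take 20 of its 25 — requirement met.
Site-20: unused.
Cost = 11×4 + 16×26 + 22×32 + 20×42 = 2004.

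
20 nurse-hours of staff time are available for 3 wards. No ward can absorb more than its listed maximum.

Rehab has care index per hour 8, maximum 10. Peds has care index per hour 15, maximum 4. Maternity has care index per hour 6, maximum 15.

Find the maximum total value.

176

Order the wards by care index per hour: Peds 15 > Rehab 8 > Maternity 6.
Peds: +4 to 4 (cap) → 16 left.
Rehab takes 10 to reach its cap of 10 → 6 left.
Only 6 left; Maternity takes them to reach 6.
Total = 8×10 + 15×4 + 6×6 = 176.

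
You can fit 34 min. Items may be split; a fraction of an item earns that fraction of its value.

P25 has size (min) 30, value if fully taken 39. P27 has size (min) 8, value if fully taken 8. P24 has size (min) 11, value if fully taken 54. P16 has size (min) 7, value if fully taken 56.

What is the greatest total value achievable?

130.8

Sort by value density: P16 56/7≈8, P24 54/11≈4.91, P25 39/30≈1.3, P27 8/8≈1.
All 7 min of P16 fit (value 56) → 27 remain.
P24: take in full, 11 min for value 54 → 16 left.
Only 16 min remain; take 16/30 of P25 for value 39×16/30 = 20.8.
Total value = 130.8.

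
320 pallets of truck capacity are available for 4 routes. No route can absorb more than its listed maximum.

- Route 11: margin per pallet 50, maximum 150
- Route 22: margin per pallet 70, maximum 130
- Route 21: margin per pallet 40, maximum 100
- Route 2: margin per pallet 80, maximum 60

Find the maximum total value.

20400

Highest margin per pallet first: Route 2 80 > Route 22 70 > Route 11 50 > Route 21 40.
Route 2 takes 60 to reach its cap of 60 → 260 left.
Route 22: +130 to 130 (cap) → 130 left.
Only 130 left; Route 11 takes them to reach 130.
Total = 50×130 + 70×130 + 80×60 = 20400.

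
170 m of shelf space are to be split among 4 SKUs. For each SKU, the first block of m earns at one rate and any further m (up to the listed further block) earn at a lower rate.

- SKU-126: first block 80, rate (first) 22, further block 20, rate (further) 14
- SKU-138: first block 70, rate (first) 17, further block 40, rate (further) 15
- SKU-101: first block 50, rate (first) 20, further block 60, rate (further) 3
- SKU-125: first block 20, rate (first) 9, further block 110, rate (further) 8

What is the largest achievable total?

Rank every tier by rate: SKU-126/tier1 22 > SKU-101/tier1 20 > SKU-138/tier1 17 > SKU-138/tier2 15 > SKU-126/tier2 14 > SKU-125/tier1 9 > SKU-125/tier2 8 > SKU-101/tier2 3.
Fill SKU-126 tier1 block (80 at 22) ; 90 left.
SKU-101 tier1 at 20: fill all 50 ; 40 left.
SKU-138/tier1: +40 of 70 at 17; pool empty.
Total = 22×80 + 20×50 + 17×40 = 3440.

3440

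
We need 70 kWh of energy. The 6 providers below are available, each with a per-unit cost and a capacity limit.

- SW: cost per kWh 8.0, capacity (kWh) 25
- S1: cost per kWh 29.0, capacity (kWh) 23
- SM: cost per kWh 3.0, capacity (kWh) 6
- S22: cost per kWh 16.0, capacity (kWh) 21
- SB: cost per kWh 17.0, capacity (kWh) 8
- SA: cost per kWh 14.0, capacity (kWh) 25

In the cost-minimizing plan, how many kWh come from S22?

Use providers in increasing cost order.
Take 6 from SM at 3.0 — need 64 more.
SW (8.0): use full 25 — 39 kWh to go.
Take 25 from SA at 14.0 — need 14 more.
Take 14 from S22 at 16.0 to finish.
SB, S1: unused.

14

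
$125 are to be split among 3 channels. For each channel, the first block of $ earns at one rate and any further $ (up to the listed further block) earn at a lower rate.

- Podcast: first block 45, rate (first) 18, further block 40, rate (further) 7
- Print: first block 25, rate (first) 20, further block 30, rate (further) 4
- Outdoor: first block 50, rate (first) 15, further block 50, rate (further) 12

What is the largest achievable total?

Order all 6 blocks by rate: Print/tier1 20 > Podcast/tier1 18 > Outdoor/tier1 15 > Outdoor/tier2 12 > Podcast/tier2 7 > Print/tier2 4.
Fill Print tier1 block (25 at 20) — 100 left.
Fill Podcast tier1 block (45 at 18) — 55 left.
Outdoor/tier1 (15): +50 — 5 left.
5 remain; put them into Outdoor tier2 at 12.
Total = 20×25 + 18×45 + 15×50 + 12×5 = 2120.

2120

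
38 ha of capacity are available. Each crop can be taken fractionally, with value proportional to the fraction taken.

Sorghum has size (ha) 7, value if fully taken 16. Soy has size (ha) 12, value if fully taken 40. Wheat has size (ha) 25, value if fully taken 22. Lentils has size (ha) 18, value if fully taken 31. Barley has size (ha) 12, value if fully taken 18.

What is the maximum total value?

Rank by value-to-size ratio: Soy 40/12≈3.33, Sorghum 16/7≈2.29, Lentils 31/18≈1.72, Barley 18/12≈1.5, Wheat 22/25≈0.88.
Take all of Soy (12 ha, value 40) → 26 ha left.
All 7 ha of Sorghum fit (value 16) → 19 remain.
All 18 ha of Lentils fit (value 31) → 1 remain.
Only 1 ha remain; take 1/12 of Barley for value 18×1/12 = 1.5.
Total value = 88.5.

88.5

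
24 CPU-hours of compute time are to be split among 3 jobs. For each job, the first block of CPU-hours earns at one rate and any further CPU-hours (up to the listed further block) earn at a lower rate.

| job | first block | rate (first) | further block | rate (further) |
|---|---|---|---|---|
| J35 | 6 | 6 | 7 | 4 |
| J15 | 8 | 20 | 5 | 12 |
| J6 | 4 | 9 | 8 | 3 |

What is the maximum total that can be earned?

296

Rank every tier by rate: J15/T1 20 > J15/T2 12 > J6/T1 9 > J35/T1 6 > J35/T2 4 > J6/T2 3.
Fill J15 T1 block (8 at 20) — 16 left.
J15 T2 at 12: fill all 5 — 11 left.
J6/T1 (9): +4 — 7 left.
J35 T1 at 6: fill all 6 — 1 left.
J35/T2: +1 of 7 at 4; pool empty.
Total = 20×8 + 12×5 + 9×4 + 6×6 + 4×1 = 296.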